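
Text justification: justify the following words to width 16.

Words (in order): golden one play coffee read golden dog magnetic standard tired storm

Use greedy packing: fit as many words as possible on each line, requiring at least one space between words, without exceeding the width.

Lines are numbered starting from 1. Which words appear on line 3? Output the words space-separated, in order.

Answer: golden dog

Derivation:
Line 1: ['golden', 'one', 'play'] (min_width=15, slack=1)
Line 2: ['coffee', 'read'] (min_width=11, slack=5)
Line 3: ['golden', 'dog'] (min_width=10, slack=6)
Line 4: ['magnetic'] (min_width=8, slack=8)
Line 5: ['standard', 'tired'] (min_width=14, slack=2)
Line 6: ['storm'] (min_width=5, slack=11)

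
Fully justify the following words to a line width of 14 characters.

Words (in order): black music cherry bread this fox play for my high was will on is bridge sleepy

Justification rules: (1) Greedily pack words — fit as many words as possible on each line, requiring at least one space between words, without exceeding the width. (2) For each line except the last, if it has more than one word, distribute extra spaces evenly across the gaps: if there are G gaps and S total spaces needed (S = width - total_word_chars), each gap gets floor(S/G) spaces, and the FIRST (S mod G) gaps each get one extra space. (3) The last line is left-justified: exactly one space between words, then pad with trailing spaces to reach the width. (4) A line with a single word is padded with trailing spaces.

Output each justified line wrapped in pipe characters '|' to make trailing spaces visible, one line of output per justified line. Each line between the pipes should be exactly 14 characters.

Answer: |black    music|
|cherry   bread|
|this  fox play|
|for   my  high|
|was will on is|
|bridge sleepy |

Derivation:
Line 1: ['black', 'music'] (min_width=11, slack=3)
Line 2: ['cherry', 'bread'] (min_width=12, slack=2)
Line 3: ['this', 'fox', 'play'] (min_width=13, slack=1)
Line 4: ['for', 'my', 'high'] (min_width=11, slack=3)
Line 5: ['was', 'will', 'on', 'is'] (min_width=14, slack=0)
Line 6: ['bridge', 'sleepy'] (min_width=13, slack=1)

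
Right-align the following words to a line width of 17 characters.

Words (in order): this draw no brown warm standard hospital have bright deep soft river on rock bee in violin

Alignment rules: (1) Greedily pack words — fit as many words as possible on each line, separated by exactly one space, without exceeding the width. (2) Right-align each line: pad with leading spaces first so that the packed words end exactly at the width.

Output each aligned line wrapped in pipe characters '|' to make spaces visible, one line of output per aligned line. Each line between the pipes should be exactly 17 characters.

Answer: |     this draw no|
|       brown warm|
|standard hospital|
| have bright deep|
|    soft river on|
|      rock bee in|
|           violin|

Derivation:
Line 1: ['this', 'draw', 'no'] (min_width=12, slack=5)
Line 2: ['brown', 'warm'] (min_width=10, slack=7)
Line 3: ['standard', 'hospital'] (min_width=17, slack=0)
Line 4: ['have', 'bright', 'deep'] (min_width=16, slack=1)
Line 5: ['soft', 'river', 'on'] (min_width=13, slack=4)
Line 6: ['rock', 'bee', 'in'] (min_width=11, slack=6)
Line 7: ['violin'] (min_width=6, slack=11)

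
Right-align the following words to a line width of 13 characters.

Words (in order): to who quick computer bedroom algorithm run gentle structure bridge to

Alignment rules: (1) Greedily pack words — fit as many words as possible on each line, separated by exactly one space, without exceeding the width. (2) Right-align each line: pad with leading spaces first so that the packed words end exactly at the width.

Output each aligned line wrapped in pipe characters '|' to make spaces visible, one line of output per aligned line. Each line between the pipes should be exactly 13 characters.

Line 1: ['to', 'who', 'quick'] (min_width=12, slack=1)
Line 2: ['computer'] (min_width=8, slack=5)
Line 3: ['bedroom'] (min_width=7, slack=6)
Line 4: ['algorithm', 'run'] (min_width=13, slack=0)
Line 5: ['gentle'] (min_width=6, slack=7)
Line 6: ['structure'] (min_width=9, slack=4)
Line 7: ['bridge', 'to'] (min_width=9, slack=4)

Answer: | to who quick|
|     computer|
|      bedroom|
|algorithm run|
|       gentle|
|    structure|
|    bridge to|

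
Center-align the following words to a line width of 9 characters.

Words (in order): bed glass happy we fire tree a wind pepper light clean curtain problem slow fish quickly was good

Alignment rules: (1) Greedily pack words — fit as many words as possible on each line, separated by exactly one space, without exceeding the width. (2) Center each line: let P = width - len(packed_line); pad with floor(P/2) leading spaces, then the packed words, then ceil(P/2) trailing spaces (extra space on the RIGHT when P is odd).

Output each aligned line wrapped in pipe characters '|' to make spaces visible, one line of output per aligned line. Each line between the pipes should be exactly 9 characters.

Answer: |bed glass|
|happy we |
|fire tree|
| a wind  |
| pepper  |
|  light  |
|  clean  |
| curtain |
| problem |
|slow fish|
| quickly |
|was good |

Derivation:
Line 1: ['bed', 'glass'] (min_width=9, slack=0)
Line 2: ['happy', 'we'] (min_width=8, slack=1)
Line 3: ['fire', 'tree'] (min_width=9, slack=0)
Line 4: ['a', 'wind'] (min_width=6, slack=3)
Line 5: ['pepper'] (min_width=6, slack=3)
Line 6: ['light'] (min_width=5, slack=4)
Line 7: ['clean'] (min_width=5, slack=4)
Line 8: ['curtain'] (min_width=7, slack=2)
Line 9: ['problem'] (min_width=7, slack=2)
Line 10: ['slow', 'fish'] (min_width=9, slack=0)
Line 11: ['quickly'] (min_width=7, slack=2)
Line 12: ['was', 'good'] (min_width=8, slack=1)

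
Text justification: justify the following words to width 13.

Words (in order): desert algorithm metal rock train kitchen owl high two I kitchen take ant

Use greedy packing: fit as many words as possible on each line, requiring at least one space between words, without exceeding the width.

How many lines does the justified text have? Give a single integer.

Line 1: ['desert'] (min_width=6, slack=7)
Line 2: ['algorithm'] (min_width=9, slack=4)
Line 3: ['metal', 'rock'] (min_width=10, slack=3)
Line 4: ['train', 'kitchen'] (min_width=13, slack=0)
Line 5: ['owl', 'high', 'two'] (min_width=12, slack=1)
Line 6: ['I', 'kitchen'] (min_width=9, slack=4)
Line 7: ['take', 'ant'] (min_width=8, slack=5)
Total lines: 7

Answer: 7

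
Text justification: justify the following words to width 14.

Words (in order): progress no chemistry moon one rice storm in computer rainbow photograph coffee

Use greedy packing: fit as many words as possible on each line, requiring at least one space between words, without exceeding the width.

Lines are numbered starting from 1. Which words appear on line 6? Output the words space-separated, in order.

Line 1: ['progress', 'no'] (min_width=11, slack=3)
Line 2: ['chemistry', 'moon'] (min_width=14, slack=0)
Line 3: ['one', 'rice', 'storm'] (min_width=14, slack=0)
Line 4: ['in', 'computer'] (min_width=11, slack=3)
Line 5: ['rainbow'] (min_width=7, slack=7)
Line 6: ['photograph'] (min_width=10, slack=4)
Line 7: ['coffee'] (min_width=6, slack=8)

Answer: photograph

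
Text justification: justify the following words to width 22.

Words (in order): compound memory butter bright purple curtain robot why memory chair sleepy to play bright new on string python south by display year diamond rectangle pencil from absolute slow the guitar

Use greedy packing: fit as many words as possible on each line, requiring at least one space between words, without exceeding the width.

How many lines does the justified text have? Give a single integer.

Answer: 9

Derivation:
Line 1: ['compound', 'memory', 'butter'] (min_width=22, slack=0)
Line 2: ['bright', 'purple', 'curtain'] (min_width=21, slack=1)
Line 3: ['robot', 'why', 'memory', 'chair'] (min_width=22, slack=0)
Line 4: ['sleepy', 'to', 'play', 'bright'] (min_width=21, slack=1)
Line 5: ['new', 'on', 'string', 'python'] (min_width=20, slack=2)
Line 6: ['south', 'by', 'display', 'year'] (min_width=21, slack=1)
Line 7: ['diamond', 'rectangle'] (min_width=17, slack=5)
Line 8: ['pencil', 'from', 'absolute'] (min_width=20, slack=2)
Line 9: ['slow', 'the', 'guitar'] (min_width=15, slack=7)
Total lines: 9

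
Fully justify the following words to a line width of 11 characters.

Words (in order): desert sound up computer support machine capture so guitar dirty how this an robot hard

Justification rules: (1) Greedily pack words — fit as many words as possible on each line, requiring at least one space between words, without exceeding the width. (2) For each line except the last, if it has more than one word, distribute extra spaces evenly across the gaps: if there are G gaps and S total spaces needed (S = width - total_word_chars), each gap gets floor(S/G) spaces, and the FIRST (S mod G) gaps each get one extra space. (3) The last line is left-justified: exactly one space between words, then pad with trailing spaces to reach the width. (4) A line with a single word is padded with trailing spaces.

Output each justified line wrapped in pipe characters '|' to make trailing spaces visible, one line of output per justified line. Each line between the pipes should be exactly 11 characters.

Line 1: ['desert'] (min_width=6, slack=5)
Line 2: ['sound', 'up'] (min_width=8, slack=3)
Line 3: ['computer'] (min_width=8, slack=3)
Line 4: ['support'] (min_width=7, slack=4)
Line 5: ['machine'] (min_width=7, slack=4)
Line 6: ['capture', 'so'] (min_width=10, slack=1)
Line 7: ['guitar'] (min_width=6, slack=5)
Line 8: ['dirty', 'how'] (min_width=9, slack=2)
Line 9: ['this', 'an'] (min_width=7, slack=4)
Line 10: ['robot', 'hard'] (min_width=10, slack=1)

Answer: |desert     |
|sound    up|
|computer   |
|support    |
|machine    |
|capture  so|
|guitar     |
|dirty   how|
|this     an|
|robot hard |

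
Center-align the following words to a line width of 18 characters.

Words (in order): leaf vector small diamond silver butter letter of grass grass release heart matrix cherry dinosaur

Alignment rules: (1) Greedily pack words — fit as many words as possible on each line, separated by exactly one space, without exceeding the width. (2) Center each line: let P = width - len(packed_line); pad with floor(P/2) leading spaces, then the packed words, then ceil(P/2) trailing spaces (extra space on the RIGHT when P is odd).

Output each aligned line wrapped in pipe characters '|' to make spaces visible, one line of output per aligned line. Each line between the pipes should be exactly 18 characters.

Line 1: ['leaf', 'vector', 'small'] (min_width=17, slack=1)
Line 2: ['diamond', 'silver'] (min_width=14, slack=4)
Line 3: ['butter', 'letter', 'of'] (min_width=16, slack=2)
Line 4: ['grass', 'grass'] (min_width=11, slack=7)
Line 5: ['release', 'heart'] (min_width=13, slack=5)
Line 6: ['matrix', 'cherry'] (min_width=13, slack=5)
Line 7: ['dinosaur'] (min_width=8, slack=10)

Answer: |leaf vector small |
|  diamond silver  |
| butter letter of |
|   grass grass    |
|  release heart   |
|  matrix cherry   |
|     dinosaur     |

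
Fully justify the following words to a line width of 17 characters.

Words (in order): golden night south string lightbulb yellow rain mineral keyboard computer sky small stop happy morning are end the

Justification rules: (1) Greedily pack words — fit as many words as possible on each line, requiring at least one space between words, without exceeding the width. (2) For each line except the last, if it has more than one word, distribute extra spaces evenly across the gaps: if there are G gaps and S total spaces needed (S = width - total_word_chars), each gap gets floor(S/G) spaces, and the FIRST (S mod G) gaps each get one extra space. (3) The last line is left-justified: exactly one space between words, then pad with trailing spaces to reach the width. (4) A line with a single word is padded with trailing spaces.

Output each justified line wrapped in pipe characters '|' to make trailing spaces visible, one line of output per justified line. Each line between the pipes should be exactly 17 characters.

Line 1: ['golden', 'night'] (min_width=12, slack=5)
Line 2: ['south', 'string'] (min_width=12, slack=5)
Line 3: ['lightbulb', 'yellow'] (min_width=16, slack=1)
Line 4: ['rain', 'mineral'] (min_width=12, slack=5)
Line 5: ['keyboard', 'computer'] (min_width=17, slack=0)
Line 6: ['sky', 'small', 'stop'] (min_width=14, slack=3)
Line 7: ['happy', 'morning', 'are'] (min_width=17, slack=0)
Line 8: ['end', 'the'] (min_width=7, slack=10)

Answer: |golden      night|
|south      string|
|lightbulb  yellow|
|rain      mineral|
|keyboard computer|
|sky   small  stop|
|happy morning are|
|end the          |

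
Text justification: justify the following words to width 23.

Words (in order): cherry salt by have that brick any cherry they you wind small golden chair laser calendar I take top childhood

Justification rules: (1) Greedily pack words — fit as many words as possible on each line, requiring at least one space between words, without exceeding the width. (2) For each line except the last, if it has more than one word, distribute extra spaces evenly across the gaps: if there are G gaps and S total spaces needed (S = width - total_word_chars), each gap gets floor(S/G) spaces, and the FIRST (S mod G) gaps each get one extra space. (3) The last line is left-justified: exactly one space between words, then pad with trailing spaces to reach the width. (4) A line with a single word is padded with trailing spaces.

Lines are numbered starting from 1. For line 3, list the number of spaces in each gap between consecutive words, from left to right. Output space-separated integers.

Answer: 3 2 2

Derivation:
Line 1: ['cherry', 'salt', 'by', 'have'] (min_width=19, slack=4)
Line 2: ['that', 'brick', 'any', 'cherry'] (min_width=21, slack=2)
Line 3: ['they', 'you', 'wind', 'small'] (min_width=19, slack=4)
Line 4: ['golden', 'chair', 'laser'] (min_width=18, slack=5)
Line 5: ['calendar', 'I', 'take', 'top'] (min_width=19, slack=4)
Line 6: ['childhood'] (min_width=9, slack=14)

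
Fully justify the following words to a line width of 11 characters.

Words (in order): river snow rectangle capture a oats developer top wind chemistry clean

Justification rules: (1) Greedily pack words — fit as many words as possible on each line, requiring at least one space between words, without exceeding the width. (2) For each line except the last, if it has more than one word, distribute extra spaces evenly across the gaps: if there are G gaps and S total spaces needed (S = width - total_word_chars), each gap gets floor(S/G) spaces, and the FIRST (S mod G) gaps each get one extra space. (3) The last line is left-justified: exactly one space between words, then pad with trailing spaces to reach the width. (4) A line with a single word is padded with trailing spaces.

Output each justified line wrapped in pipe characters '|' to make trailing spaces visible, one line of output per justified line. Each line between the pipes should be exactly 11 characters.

Line 1: ['river', 'snow'] (min_width=10, slack=1)
Line 2: ['rectangle'] (min_width=9, slack=2)
Line 3: ['capture', 'a'] (min_width=9, slack=2)
Line 4: ['oats'] (min_width=4, slack=7)
Line 5: ['developer'] (min_width=9, slack=2)
Line 6: ['top', 'wind'] (min_width=8, slack=3)
Line 7: ['chemistry'] (min_width=9, slack=2)
Line 8: ['clean'] (min_width=5, slack=6)

Answer: |river  snow|
|rectangle  |
|capture   a|
|oats       |
|developer  |
|top    wind|
|chemistry  |
|clean      |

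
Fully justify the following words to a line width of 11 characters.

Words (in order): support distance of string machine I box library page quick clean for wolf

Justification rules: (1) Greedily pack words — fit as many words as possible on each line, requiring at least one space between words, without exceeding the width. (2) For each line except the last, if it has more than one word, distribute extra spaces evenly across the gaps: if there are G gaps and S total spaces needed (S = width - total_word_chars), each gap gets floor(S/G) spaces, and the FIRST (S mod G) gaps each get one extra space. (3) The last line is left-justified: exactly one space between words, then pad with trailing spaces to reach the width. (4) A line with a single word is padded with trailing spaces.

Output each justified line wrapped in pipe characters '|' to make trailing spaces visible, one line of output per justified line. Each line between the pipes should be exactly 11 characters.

Line 1: ['support'] (min_width=7, slack=4)
Line 2: ['distance', 'of'] (min_width=11, slack=0)
Line 3: ['string'] (min_width=6, slack=5)
Line 4: ['machine', 'I'] (min_width=9, slack=2)
Line 5: ['box', 'library'] (min_width=11, slack=0)
Line 6: ['page', 'quick'] (min_width=10, slack=1)
Line 7: ['clean', 'for'] (min_width=9, slack=2)
Line 8: ['wolf'] (min_width=4, slack=7)

Answer: |support    |
|distance of|
|string     |
|machine   I|
|box library|
|page  quick|
|clean   for|
|wolf       |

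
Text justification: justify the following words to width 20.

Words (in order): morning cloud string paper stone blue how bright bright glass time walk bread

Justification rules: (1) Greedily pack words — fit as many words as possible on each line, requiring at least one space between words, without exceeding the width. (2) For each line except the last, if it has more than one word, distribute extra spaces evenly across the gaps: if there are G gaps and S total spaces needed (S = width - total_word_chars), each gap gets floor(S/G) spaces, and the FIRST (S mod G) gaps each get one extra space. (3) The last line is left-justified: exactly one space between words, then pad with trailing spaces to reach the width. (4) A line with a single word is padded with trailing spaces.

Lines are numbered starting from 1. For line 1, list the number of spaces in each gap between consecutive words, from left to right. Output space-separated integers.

Answer: 1 1

Derivation:
Line 1: ['morning', 'cloud', 'string'] (min_width=20, slack=0)
Line 2: ['paper', 'stone', 'blue', 'how'] (min_width=20, slack=0)
Line 3: ['bright', 'bright', 'glass'] (min_width=19, slack=1)
Line 4: ['time', 'walk', 'bread'] (min_width=15, slack=5)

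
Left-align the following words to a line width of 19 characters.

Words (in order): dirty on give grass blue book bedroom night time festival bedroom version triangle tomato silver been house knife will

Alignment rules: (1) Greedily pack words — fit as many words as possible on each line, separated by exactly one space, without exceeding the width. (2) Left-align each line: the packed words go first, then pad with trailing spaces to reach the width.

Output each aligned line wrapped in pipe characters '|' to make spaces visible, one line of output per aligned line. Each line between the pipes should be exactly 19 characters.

Answer: |dirty on give grass|
|blue book bedroom  |
|night time festival|
|bedroom version    |
|triangle tomato    |
|silver been house  |
|knife will         |

Derivation:
Line 1: ['dirty', 'on', 'give', 'grass'] (min_width=19, slack=0)
Line 2: ['blue', 'book', 'bedroom'] (min_width=17, slack=2)
Line 3: ['night', 'time', 'festival'] (min_width=19, slack=0)
Line 4: ['bedroom', 'version'] (min_width=15, slack=4)
Line 5: ['triangle', 'tomato'] (min_width=15, slack=4)
Line 6: ['silver', 'been', 'house'] (min_width=17, slack=2)
Line 7: ['knife', 'will'] (min_width=10, slack=9)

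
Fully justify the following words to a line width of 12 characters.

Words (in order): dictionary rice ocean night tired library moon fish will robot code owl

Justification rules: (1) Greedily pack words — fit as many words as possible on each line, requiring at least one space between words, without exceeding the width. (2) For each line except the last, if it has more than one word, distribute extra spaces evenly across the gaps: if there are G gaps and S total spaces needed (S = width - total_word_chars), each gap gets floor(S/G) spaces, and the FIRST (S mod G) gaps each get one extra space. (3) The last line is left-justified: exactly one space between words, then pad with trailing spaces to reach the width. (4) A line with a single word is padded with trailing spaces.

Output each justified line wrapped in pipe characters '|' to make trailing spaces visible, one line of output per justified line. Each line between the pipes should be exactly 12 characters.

Line 1: ['dictionary'] (min_width=10, slack=2)
Line 2: ['rice', 'ocean'] (min_width=10, slack=2)
Line 3: ['night', 'tired'] (min_width=11, slack=1)
Line 4: ['library', 'moon'] (min_width=12, slack=0)
Line 5: ['fish', 'will'] (min_width=9, slack=3)
Line 6: ['robot', 'code'] (min_width=10, slack=2)
Line 7: ['owl'] (min_width=3, slack=9)

Answer: |dictionary  |
|rice   ocean|
|night  tired|
|library moon|
|fish    will|
|robot   code|
|owl         |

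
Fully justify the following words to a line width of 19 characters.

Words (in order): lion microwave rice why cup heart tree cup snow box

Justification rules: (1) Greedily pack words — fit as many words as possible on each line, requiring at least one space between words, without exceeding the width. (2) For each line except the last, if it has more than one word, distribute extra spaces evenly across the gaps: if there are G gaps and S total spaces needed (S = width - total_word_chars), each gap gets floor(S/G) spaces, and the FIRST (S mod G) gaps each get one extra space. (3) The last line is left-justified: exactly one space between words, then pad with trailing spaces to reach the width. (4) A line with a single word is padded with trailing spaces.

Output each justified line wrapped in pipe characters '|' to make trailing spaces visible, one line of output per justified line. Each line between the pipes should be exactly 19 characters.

Answer: |lion microwave rice|
|why  cup heart tree|
|cup snow box       |

Derivation:
Line 1: ['lion', 'microwave', 'rice'] (min_width=19, slack=0)
Line 2: ['why', 'cup', 'heart', 'tree'] (min_width=18, slack=1)
Line 3: ['cup', 'snow', 'box'] (min_width=12, slack=7)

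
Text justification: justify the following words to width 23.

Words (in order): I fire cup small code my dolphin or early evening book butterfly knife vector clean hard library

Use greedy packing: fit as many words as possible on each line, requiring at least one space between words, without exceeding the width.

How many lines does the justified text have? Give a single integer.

Line 1: ['I', 'fire', 'cup', 'small', 'code'] (min_width=21, slack=2)
Line 2: ['my', 'dolphin', 'or', 'early'] (min_width=19, slack=4)
Line 3: ['evening', 'book', 'butterfly'] (min_width=22, slack=1)
Line 4: ['knife', 'vector', 'clean', 'hard'] (min_width=23, slack=0)
Line 5: ['library'] (min_width=7, slack=16)
Total lines: 5

Answer: 5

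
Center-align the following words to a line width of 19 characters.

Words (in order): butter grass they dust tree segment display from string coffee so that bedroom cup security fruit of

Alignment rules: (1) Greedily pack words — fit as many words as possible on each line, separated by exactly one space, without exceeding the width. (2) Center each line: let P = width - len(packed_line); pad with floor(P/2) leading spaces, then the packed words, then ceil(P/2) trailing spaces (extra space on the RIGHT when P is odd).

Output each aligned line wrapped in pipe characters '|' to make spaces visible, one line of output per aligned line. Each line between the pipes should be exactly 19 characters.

Answer: | butter grass they |
| dust tree segment |
|display from string|
|  coffee so that   |
|    bedroom cup    |
| security fruit of |

Derivation:
Line 1: ['butter', 'grass', 'they'] (min_width=17, slack=2)
Line 2: ['dust', 'tree', 'segment'] (min_width=17, slack=2)
Line 3: ['display', 'from', 'string'] (min_width=19, slack=0)
Line 4: ['coffee', 'so', 'that'] (min_width=14, slack=5)
Line 5: ['bedroom', 'cup'] (min_width=11, slack=8)
Line 6: ['security', 'fruit', 'of'] (min_width=17, slack=2)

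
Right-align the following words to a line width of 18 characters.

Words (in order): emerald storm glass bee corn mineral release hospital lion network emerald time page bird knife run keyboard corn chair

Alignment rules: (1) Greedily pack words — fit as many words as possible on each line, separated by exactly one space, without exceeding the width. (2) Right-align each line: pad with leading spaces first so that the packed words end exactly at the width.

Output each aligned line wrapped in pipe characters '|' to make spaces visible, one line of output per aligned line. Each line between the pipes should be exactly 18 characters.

Line 1: ['emerald', 'storm'] (min_width=13, slack=5)
Line 2: ['glass', 'bee', 'corn'] (min_width=14, slack=4)
Line 3: ['mineral', 'release'] (min_width=15, slack=3)
Line 4: ['hospital', 'lion'] (min_width=13, slack=5)
Line 5: ['network', 'emerald'] (min_width=15, slack=3)
Line 6: ['time', 'page', 'bird'] (min_width=14, slack=4)
Line 7: ['knife', 'run', 'keyboard'] (min_width=18, slack=0)
Line 8: ['corn', 'chair'] (min_width=10, slack=8)

Answer: |     emerald storm|
|    glass bee corn|
|   mineral release|
|     hospital lion|
|   network emerald|
|    time page bird|
|knife run keyboard|
|        corn chair|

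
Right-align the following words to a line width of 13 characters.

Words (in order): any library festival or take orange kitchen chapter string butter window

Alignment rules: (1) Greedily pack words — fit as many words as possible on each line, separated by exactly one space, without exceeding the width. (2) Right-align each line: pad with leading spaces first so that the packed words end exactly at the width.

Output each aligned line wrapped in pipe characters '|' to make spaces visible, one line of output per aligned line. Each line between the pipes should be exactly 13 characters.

Line 1: ['any', 'library'] (min_width=11, slack=2)
Line 2: ['festival', 'or'] (min_width=11, slack=2)
Line 3: ['take', 'orange'] (min_width=11, slack=2)
Line 4: ['kitchen'] (min_width=7, slack=6)
Line 5: ['chapter'] (min_width=7, slack=6)
Line 6: ['string', 'butter'] (min_width=13, slack=0)
Line 7: ['window'] (min_width=6, slack=7)

Answer: |  any library|
|  festival or|
|  take orange|
|      kitchen|
|      chapter|
|string butter|
|       window|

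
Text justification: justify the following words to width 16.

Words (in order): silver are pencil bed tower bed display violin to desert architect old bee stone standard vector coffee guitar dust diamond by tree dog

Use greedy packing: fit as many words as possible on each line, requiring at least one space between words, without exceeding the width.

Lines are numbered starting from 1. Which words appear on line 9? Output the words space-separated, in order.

Answer: dust diamond by

Derivation:
Line 1: ['silver', 'are'] (min_width=10, slack=6)
Line 2: ['pencil', 'bed', 'tower'] (min_width=16, slack=0)
Line 3: ['bed', 'display'] (min_width=11, slack=5)
Line 4: ['violin', 'to', 'desert'] (min_width=16, slack=0)
Line 5: ['architect', 'old'] (min_width=13, slack=3)
Line 6: ['bee', 'stone'] (min_width=9, slack=7)
Line 7: ['standard', 'vector'] (min_width=15, slack=1)
Line 8: ['coffee', 'guitar'] (min_width=13, slack=3)
Line 9: ['dust', 'diamond', 'by'] (min_width=15, slack=1)
Line 10: ['tree', 'dog'] (min_width=8, slack=8)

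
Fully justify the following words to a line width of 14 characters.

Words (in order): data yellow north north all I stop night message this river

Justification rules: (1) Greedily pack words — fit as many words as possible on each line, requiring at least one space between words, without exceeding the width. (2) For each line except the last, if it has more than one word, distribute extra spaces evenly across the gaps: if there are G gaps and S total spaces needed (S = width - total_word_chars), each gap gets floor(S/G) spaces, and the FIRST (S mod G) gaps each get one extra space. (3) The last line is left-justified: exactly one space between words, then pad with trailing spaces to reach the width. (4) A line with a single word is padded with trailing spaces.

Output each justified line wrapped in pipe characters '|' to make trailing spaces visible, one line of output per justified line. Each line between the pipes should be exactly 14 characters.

Line 1: ['data', 'yellow'] (min_width=11, slack=3)
Line 2: ['north', 'north'] (min_width=11, slack=3)
Line 3: ['all', 'I', 'stop'] (min_width=10, slack=4)
Line 4: ['night', 'message'] (min_width=13, slack=1)
Line 5: ['this', 'river'] (min_width=10, slack=4)

Answer: |data    yellow|
|north    north|
|all   I   stop|
|night  message|
|this river    |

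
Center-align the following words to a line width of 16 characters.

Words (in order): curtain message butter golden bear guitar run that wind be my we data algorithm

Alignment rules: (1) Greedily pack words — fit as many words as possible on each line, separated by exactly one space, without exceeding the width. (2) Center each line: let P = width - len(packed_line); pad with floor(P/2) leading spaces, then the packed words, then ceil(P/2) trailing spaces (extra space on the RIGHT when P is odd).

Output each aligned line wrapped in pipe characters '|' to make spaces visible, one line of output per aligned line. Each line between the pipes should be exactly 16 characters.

Line 1: ['curtain', 'message'] (min_width=15, slack=1)
Line 2: ['butter', 'golden'] (min_width=13, slack=3)
Line 3: ['bear', 'guitar', 'run'] (min_width=15, slack=1)
Line 4: ['that', 'wind', 'be', 'my'] (min_width=15, slack=1)
Line 5: ['we', 'data'] (min_width=7, slack=9)
Line 6: ['algorithm'] (min_width=9, slack=7)

Answer: |curtain message |
| butter golden  |
|bear guitar run |
|that wind be my |
|    we data     |
|   algorithm    |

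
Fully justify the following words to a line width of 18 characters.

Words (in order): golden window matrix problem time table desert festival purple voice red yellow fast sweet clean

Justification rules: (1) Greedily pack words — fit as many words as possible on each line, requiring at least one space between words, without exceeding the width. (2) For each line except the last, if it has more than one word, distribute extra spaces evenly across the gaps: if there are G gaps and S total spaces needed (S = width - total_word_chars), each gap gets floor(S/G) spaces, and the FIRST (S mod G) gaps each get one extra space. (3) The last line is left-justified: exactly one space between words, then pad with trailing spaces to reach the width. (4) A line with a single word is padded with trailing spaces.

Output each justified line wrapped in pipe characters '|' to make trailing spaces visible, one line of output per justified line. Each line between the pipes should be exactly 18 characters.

Answer: |golden      window|
|matrix     problem|
|time  table desert|
|festival    purple|
|voice  red  yellow|
|fast sweet clean  |

Derivation:
Line 1: ['golden', 'window'] (min_width=13, slack=5)
Line 2: ['matrix', 'problem'] (min_width=14, slack=4)
Line 3: ['time', 'table', 'desert'] (min_width=17, slack=1)
Line 4: ['festival', 'purple'] (min_width=15, slack=3)
Line 5: ['voice', 'red', 'yellow'] (min_width=16, slack=2)
Line 6: ['fast', 'sweet', 'clean'] (min_width=16, slack=2)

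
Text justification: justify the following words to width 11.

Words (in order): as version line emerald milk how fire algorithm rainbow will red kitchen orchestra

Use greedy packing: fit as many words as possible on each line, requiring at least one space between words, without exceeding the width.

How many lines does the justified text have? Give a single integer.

Answer: 10

Derivation:
Line 1: ['as', 'version'] (min_width=10, slack=1)
Line 2: ['line'] (min_width=4, slack=7)
Line 3: ['emerald'] (min_width=7, slack=4)
Line 4: ['milk', 'how'] (min_width=8, slack=3)
Line 5: ['fire'] (min_width=4, slack=7)
Line 6: ['algorithm'] (min_width=9, slack=2)
Line 7: ['rainbow'] (min_width=7, slack=4)
Line 8: ['will', 'red'] (min_width=8, slack=3)
Line 9: ['kitchen'] (min_width=7, slack=4)
Line 10: ['orchestra'] (min_width=9, slack=2)
Total lines: 10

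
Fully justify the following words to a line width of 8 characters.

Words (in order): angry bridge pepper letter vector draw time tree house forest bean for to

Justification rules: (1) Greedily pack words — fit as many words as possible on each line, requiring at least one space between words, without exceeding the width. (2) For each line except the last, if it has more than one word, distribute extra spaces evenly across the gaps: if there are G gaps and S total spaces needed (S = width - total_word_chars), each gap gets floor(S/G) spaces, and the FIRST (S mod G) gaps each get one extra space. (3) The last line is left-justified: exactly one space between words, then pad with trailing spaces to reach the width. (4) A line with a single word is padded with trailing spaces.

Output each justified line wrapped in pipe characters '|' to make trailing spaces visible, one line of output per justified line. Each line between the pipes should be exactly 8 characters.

Line 1: ['angry'] (min_width=5, slack=3)
Line 2: ['bridge'] (min_width=6, slack=2)
Line 3: ['pepper'] (min_width=6, slack=2)
Line 4: ['letter'] (min_width=6, slack=2)
Line 5: ['vector'] (min_width=6, slack=2)
Line 6: ['draw'] (min_width=4, slack=4)
Line 7: ['time'] (min_width=4, slack=4)
Line 8: ['tree'] (min_width=4, slack=4)
Line 9: ['house'] (min_width=5, slack=3)
Line 10: ['forest'] (min_width=6, slack=2)
Line 11: ['bean', 'for'] (min_width=8, slack=0)
Line 12: ['to'] (min_width=2, slack=6)

Answer: |angry   |
|bridge  |
|pepper  |
|letter  |
|vector  |
|draw    |
|time    |
|tree    |
|house   |
|forest  |
|bean for|
|to      |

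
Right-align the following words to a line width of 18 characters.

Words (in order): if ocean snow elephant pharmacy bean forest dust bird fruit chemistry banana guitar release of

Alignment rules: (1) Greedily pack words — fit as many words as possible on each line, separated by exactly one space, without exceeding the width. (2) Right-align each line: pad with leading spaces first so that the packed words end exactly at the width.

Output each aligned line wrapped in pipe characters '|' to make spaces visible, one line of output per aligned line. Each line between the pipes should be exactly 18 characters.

Line 1: ['if', 'ocean', 'snow'] (min_width=13, slack=5)
Line 2: ['elephant', 'pharmacy'] (min_width=17, slack=1)
Line 3: ['bean', 'forest', 'dust'] (min_width=16, slack=2)
Line 4: ['bird', 'fruit'] (min_width=10, slack=8)
Line 5: ['chemistry', 'banana'] (min_width=16, slack=2)
Line 6: ['guitar', 'release', 'of'] (min_width=17, slack=1)

Answer: |     if ocean snow|
| elephant pharmacy|
|  bean forest dust|
|        bird fruit|
|  chemistry banana|
| guitar release of|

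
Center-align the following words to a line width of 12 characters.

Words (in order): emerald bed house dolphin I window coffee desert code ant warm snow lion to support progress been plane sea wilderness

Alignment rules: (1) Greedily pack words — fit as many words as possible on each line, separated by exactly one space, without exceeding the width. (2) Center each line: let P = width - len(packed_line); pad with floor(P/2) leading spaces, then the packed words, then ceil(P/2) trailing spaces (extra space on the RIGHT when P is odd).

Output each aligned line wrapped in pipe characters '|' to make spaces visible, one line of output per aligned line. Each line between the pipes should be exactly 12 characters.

Line 1: ['emerald', 'bed'] (min_width=11, slack=1)
Line 2: ['house'] (min_width=5, slack=7)
Line 3: ['dolphin', 'I'] (min_width=9, slack=3)
Line 4: ['window'] (min_width=6, slack=6)
Line 5: ['coffee'] (min_width=6, slack=6)
Line 6: ['desert', 'code'] (min_width=11, slack=1)
Line 7: ['ant', 'warm'] (min_width=8, slack=4)
Line 8: ['snow', 'lion', 'to'] (min_width=12, slack=0)
Line 9: ['support'] (min_width=7, slack=5)
Line 10: ['progress'] (min_width=8, slack=4)
Line 11: ['been', 'plane'] (min_width=10, slack=2)
Line 12: ['sea'] (min_width=3, slack=9)
Line 13: ['wilderness'] (min_width=10, slack=2)

Answer: |emerald bed |
|   house    |
| dolphin I  |
|   window   |
|   coffee   |
|desert code |
|  ant warm  |
|snow lion to|
|  support   |
|  progress  |
| been plane |
|    sea     |
| wilderness |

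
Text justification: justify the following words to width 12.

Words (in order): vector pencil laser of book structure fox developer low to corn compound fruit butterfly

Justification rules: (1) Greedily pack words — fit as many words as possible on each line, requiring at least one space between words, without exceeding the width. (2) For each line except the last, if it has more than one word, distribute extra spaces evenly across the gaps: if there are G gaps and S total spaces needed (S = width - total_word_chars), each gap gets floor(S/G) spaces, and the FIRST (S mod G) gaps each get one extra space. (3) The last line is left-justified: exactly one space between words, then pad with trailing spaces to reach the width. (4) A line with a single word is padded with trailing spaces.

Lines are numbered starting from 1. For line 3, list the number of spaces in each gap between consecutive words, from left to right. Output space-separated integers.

Line 1: ['vector'] (min_width=6, slack=6)
Line 2: ['pencil', 'laser'] (min_width=12, slack=0)
Line 3: ['of', 'book'] (min_width=7, slack=5)
Line 4: ['structure'] (min_width=9, slack=3)
Line 5: ['fox'] (min_width=3, slack=9)
Line 6: ['developer'] (min_width=9, slack=3)
Line 7: ['low', 'to', 'corn'] (min_width=11, slack=1)
Line 8: ['compound'] (min_width=8, slack=4)
Line 9: ['fruit'] (min_width=5, slack=7)
Line 10: ['butterfly'] (min_width=9, slack=3)

Answer: 6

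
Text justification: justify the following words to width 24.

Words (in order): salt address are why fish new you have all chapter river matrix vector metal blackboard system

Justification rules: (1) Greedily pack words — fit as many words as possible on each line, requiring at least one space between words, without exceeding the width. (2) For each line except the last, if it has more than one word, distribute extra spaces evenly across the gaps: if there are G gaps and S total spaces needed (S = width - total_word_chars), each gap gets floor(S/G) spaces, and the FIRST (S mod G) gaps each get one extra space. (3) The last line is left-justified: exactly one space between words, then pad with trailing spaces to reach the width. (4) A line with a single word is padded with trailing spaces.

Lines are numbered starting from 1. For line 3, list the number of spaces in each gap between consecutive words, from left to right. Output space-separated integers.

Line 1: ['salt', 'address', 'are', 'why'] (min_width=20, slack=4)
Line 2: ['fish', 'new', 'you', 'have', 'all'] (min_width=21, slack=3)
Line 3: ['chapter', 'river', 'matrix'] (min_width=20, slack=4)
Line 4: ['vector', 'metal', 'blackboard'] (min_width=23, slack=1)
Line 5: ['system'] (min_width=6, slack=18)

Answer: 3 3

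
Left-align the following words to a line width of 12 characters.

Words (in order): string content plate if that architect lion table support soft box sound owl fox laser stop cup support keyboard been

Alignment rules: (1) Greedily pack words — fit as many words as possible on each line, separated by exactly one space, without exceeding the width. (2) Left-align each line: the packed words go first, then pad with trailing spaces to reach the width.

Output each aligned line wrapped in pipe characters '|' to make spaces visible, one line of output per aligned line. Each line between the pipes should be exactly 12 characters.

Answer: |string      |
|content     |
|plate if    |
|that        |
|architect   |
|lion table  |
|support soft|
|box sound   |
|owl fox     |
|laser stop  |
|cup support |
|keyboard    |
|been        |

Derivation:
Line 1: ['string'] (min_width=6, slack=6)
Line 2: ['content'] (min_width=7, slack=5)
Line 3: ['plate', 'if'] (min_width=8, slack=4)
Line 4: ['that'] (min_width=4, slack=8)
Line 5: ['architect'] (min_width=9, slack=3)
Line 6: ['lion', 'table'] (min_width=10, slack=2)
Line 7: ['support', 'soft'] (min_width=12, slack=0)
Line 8: ['box', 'sound'] (min_width=9, slack=3)
Line 9: ['owl', 'fox'] (min_width=7, slack=5)
Line 10: ['laser', 'stop'] (min_width=10, slack=2)
Line 11: ['cup', 'support'] (min_width=11, slack=1)
Line 12: ['keyboard'] (min_width=8, slack=4)
Line 13: ['been'] (min_width=4, slack=8)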